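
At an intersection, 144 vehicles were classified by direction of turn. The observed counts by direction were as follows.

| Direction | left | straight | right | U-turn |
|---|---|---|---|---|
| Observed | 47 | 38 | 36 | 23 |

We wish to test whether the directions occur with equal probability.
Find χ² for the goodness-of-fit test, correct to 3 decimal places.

Under H₀ each category has probability 1/4, so each expected count is 144/4 = 36.
cat           O        E   (O−E)²/E
left         47       36     3.3611
straight     38       36     0.1111
right        36       36     0.0000
U-turn       23       36     4.6944
Sum = 8.167

8.167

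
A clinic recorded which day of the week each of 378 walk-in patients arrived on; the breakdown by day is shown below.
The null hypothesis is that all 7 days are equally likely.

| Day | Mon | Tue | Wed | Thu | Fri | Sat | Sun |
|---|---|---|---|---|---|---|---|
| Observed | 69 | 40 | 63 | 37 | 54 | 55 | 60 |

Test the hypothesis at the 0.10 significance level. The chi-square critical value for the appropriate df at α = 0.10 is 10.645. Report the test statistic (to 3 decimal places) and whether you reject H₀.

Under H₀ each category has probability 1/7, so each expected count is 378/7 = 54.
cat         O        E   (O−E)²/E
Mon        69       54     4.1667
Tue        40       54     3.6296
Wed        63       54     1.5000
Thu        37       54     5.3519
Fri        54       54     0.0000
Sat        55       54     0.0185
Sun        60       54     0.6667
Sum = 15.333
df = 6. Since 15.333 > 10.645, we reject H₀.

15.333; reject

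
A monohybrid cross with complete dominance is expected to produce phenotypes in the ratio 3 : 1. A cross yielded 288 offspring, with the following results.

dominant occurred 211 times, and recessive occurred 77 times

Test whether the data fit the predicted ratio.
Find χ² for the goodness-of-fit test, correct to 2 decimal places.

Ratio total = 4. Expected counts: 288×3/4 = 216, 288×1/4 = 72.
χ² = (211−216)²/216 + (77−72)²/72
   = 0.116 + 0.347
Sum = 0.46

0.46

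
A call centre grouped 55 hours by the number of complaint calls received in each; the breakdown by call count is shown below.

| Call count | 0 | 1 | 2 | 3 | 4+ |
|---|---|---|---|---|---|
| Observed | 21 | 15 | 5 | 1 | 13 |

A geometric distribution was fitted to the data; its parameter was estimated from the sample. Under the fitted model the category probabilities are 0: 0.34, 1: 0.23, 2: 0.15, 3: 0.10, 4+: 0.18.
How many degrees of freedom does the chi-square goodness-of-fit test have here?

There are k = 5 categories and 1 parameter estimated from the data, so df = 5 − 1 − 1 = 3.

3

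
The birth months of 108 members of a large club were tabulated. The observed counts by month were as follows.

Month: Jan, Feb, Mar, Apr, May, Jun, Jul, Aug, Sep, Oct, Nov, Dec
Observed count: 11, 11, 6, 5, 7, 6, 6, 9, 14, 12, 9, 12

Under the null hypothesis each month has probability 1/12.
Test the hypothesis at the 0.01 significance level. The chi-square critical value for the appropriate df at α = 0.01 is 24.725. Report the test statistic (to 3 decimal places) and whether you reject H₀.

Expected count for each of the 12 categories: 108/12 = 9.
Jan: (11 − 9)²/9 = 4/9 = 0.4444
Feb: (11 − 9)²/9 = 4/9 = 0.4444
Mar: (6 − 9)²/9 = 9/9 = 1.0000
Apr: (5 − 9)²/9 = 16/9 = 1.7778
May: (7 − 9)²/9 = 4/9 = 0.4444
Jun: (6 − 9)²/9 = 9/9 = 1.0000
Jul: (6 − 9)²/9 = 9/9 = 1.0000
Aug: (9 − 9)²/9 = 0/9 = 0.0000
Sep: (14 − 9)²/9 = 25/9 = 2.7778
Oct: (12 − 9)²/9 = 9/9 = 1.0000
Nov: (9 − 9)²/9 = 0/9 = 0.0000
Dec: (12 − 9)²/9 = 9/9 = 1.0000
Sum = 10.889
df = 11. Since 10.889 < 24.725, we do not reject H₀.

10.889; do not reject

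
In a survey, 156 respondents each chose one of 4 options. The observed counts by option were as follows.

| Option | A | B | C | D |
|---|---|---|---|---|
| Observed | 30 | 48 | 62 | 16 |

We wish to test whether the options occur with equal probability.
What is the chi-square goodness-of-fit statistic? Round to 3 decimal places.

Under H₀ each category has probability 1/4, so each expected count is 156/4 = 39.
A: (30 − 39)²/39 = 81/39 = 2.0769
B: (48 − 39)²/39 = 81/39 = 2.0769
C: (62 − 39)²/39 = 529/39 = 13.5641
D: (16 − 39)²/39 = 529/39 = 13.5641
Sum = 31.282

31.282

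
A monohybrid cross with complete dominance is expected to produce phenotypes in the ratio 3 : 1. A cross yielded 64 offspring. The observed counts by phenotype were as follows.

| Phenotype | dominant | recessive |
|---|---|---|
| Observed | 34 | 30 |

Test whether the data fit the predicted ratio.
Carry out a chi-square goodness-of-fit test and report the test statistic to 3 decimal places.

Ratio total = 4. Expected counts: 64×3/4 = 48, 64×1/4 = 16.
dominant: (34 − 48)²/48 = 196/48 = 4.0833
recessive: (30 − 16)²/16 = 196/16 = 12.2500
Sum = 16.333

16.333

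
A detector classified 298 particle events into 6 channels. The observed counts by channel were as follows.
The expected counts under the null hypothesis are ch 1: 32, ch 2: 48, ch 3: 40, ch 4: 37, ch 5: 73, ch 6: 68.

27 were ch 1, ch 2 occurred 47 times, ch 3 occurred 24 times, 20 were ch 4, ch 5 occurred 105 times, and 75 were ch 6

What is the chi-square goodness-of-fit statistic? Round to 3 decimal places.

29.761

ch 1: (27 − 32)²/32 = 25/32 = 0.7813
ch 2: (47 − 48)²/48 = 1/48 = 0.0208
ch 3: (24 − 40)²/40 = 256/40 = 6.4000
ch 4: (20 − 37)²/37 = 289/37 = 7.8108
ch 5: (105 − 73)²/73 = 1024/73 = 14.0274
ch 6: (75 − 68)²/68 = 49/68 = 0.7206
Sum = 29.761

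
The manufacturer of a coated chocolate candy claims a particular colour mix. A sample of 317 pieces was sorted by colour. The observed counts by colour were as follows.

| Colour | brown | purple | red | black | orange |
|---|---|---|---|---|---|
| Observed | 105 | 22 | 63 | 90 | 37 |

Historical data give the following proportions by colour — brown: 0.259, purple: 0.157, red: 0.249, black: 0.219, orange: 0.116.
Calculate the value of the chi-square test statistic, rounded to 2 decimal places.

31.20

Expected counts E_i = n·p_i: 317×0.259 = 82.103, 317×0.157 = 49.769, 317×0.249 = 78.933, 317×0.219 = 69.423, 317×0.116 = 36.772.
χ² = (105−82.103)²/82.103 + (22−49.769)²/49.769 + (63−78.933)²/78.933 + (90−69.423)²/69.423 + (37−36.772)²/36.772
   = 6.386 + 15.494 + 3.216 + 6.099 + 0.001
Sum = 31.20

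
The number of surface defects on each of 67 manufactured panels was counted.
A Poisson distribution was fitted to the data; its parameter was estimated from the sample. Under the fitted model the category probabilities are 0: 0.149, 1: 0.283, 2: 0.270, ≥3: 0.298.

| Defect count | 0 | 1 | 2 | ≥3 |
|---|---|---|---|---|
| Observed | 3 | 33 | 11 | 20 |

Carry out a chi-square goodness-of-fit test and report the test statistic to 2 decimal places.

Expected counts E_i = n·p_i: 67×0.149 = 9.983, 67×0.283 = 18.961, 67×0.270 = 18.09, 67×0.298 = 19.966.
χ² = (3−9.983)²/9.983 + (33−18.961)²/18.961 + (11−18.09)²/18.09 + (20−19.966)²/19.966
   = 4.885 + 10.395 + 2.779 + 0.000
Sum = 18.06

18.06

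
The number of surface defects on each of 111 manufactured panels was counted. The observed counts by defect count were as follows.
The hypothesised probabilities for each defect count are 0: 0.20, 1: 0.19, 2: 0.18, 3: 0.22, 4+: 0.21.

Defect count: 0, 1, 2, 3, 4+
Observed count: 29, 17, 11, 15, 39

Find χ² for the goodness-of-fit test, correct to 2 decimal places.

Expected counts E_i = n·p_i: 111×0.20 = 22.2, 111×0.19 = 21.09, 111×0.18 = 19.98, 111×0.22 = 24.42, 111×0.21 = 23.31.
cat         O        E   (O−E)²/E
0          29     22.2      2.083
1          17    21.09      0.793
2          11    19.98      4.036
3          15    24.42      3.634
4+         39    23.31     10.561
Sum = 21.11

21.11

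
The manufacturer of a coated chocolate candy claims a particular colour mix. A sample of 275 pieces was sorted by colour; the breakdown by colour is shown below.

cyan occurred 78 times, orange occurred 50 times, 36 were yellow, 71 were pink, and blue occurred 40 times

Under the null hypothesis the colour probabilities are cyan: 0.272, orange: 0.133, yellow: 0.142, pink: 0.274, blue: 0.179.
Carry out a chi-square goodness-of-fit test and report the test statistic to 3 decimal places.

Expected counts E_i = n·p_i: 275×0.272 = 74.8, 275×0.133 = 36.575, 275×0.142 = 39.05, 275×0.274 = 75.35, 275×0.179 = 49.225.
cyan: (78 − 74.8)²/74.8 = 10.24/74.8 = 0.1369
orange: (50 − 36.575)²/36.575 = 180.230625/36.575 = 4.9277
yellow: (36 − 39.05)²/39.05 = 9.3025/39.05 = 0.2382
pink: (71 − 75.35)²/75.35 = 18.9225/75.35 = 0.2511
blue: (40 − 49.225)²/49.225 = 85.100625/49.225 = 1.7288
Sum = 7.283

7.283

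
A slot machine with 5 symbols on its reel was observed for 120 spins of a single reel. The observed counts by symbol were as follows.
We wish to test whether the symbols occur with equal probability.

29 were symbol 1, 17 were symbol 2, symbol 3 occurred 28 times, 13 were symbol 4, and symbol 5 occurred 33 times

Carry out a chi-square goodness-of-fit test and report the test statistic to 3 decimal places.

12.167

Under H₀ each category has probability 1/5, so each expected count is 120/5 = 24.
symbol 1: (29 − 24)²/24 = 25/24 = 1.0417
symbol 2: (17 − 24)²/24 = 49/24 = 2.0417
symbol 3: (28 − 24)²/24 = 16/24 = 0.6667
symbol 4: (13 − 24)²/24 = 121/24 = 5.0417
symbol 5: (33 − 24)²/24 = 81/24 = 3.3750
Sum = 12.167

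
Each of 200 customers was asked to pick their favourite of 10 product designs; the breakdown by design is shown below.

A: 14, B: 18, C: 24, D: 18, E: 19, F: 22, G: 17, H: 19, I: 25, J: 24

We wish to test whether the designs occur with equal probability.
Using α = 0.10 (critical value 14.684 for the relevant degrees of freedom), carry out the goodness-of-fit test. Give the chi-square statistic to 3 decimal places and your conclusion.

5.800; do not reject

Expected count for each of the 10 categories: 200/10 = 20.
χ² = (14−20)²/20 + (18−20)²/20 + (24−20)²/20 + (18−20)²/20 + (19−20)²/20 + (22−20)²/20 + (17−20)²/20 + (19−20)²/20 + (25−20)²/20 + (24−20)²/20
   = 1.8000 + 0.2000 + 0.8000 + 0.2000 + 0.0500 + 0.2000 + 0.4500 + 0.0500 + 1.2500 + 0.8000
Sum = 5.800
df = 9. Since 5.800 < 14.684, we do not reject H₀.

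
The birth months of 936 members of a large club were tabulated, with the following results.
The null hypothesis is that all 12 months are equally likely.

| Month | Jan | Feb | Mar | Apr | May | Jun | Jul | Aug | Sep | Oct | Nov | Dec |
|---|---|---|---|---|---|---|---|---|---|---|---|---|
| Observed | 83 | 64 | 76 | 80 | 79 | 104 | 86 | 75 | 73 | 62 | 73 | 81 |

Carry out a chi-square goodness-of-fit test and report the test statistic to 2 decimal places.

Expected count for each of the 12 categories: 936/12 = 78.
cat         O        E   (O−E)²/E
Jan        83       78      0.321
Feb        64       78      2.513
Mar        76       78      0.051
Apr        80       78      0.051
May        79       78      0.013
Jun       104       78      8.667
Jul        86       78      0.821
Aug        75       78      0.115
Sep        73       78      0.321
Oct        62       78      3.282
Nov        73       78      0.321
Dec        81       78      0.115
Sum = 16.59

16.59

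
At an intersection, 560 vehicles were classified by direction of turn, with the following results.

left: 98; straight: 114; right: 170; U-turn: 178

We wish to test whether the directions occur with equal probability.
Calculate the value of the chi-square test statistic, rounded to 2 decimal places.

Expected count for each of the 4 categories: 560/4 = 140.
χ² = (98−140)²/140 + (114−140)²/140 + (170−140)²/140 + (178−140)²/140
   = 12.600 + 4.829 + 6.429 + 10.314
Sum = 34.17

34.17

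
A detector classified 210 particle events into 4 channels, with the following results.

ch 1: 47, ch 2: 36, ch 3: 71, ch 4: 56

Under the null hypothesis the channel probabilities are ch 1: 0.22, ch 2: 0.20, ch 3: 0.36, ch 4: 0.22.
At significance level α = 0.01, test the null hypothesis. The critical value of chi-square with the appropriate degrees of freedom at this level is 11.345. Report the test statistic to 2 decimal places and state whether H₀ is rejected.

Expected counts E_i = n·p_i: 210×0.22 = 46.2, 210×0.20 = 42, 210×0.36 = 75.6, 210×0.22 = 46.2.
χ² = (47−46.2)²/46.2 + (36−42)²/42 + (71−75.6)²/75.6 + (56−46.2)²/46.2
   = 0.014 + 0.857 + 0.280 + 2.079
Sum = 3.23
df = 3. Since 3.23 < 11.345, we do not reject H₀.

3.23; do not reject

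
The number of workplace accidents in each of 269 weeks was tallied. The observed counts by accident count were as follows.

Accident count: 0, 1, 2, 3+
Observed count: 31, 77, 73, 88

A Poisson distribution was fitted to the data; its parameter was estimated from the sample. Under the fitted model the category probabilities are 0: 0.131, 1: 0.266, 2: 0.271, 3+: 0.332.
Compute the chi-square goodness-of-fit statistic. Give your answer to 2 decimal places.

Expected counts E_i = n·p_i: 269×0.131 = 35.239, 269×0.266 = 71.554, 269×0.271 = 72.899, 269×0.332 = 89.308.
χ² = (31−35.239)²/35.239 + (77−71.554)²/71.554 + (73−72.899)²/72.899 + (88−89.308)²/89.308
   = 0.510 + 0.414 + 0.000 + 0.019
Sum = 0.94

0.94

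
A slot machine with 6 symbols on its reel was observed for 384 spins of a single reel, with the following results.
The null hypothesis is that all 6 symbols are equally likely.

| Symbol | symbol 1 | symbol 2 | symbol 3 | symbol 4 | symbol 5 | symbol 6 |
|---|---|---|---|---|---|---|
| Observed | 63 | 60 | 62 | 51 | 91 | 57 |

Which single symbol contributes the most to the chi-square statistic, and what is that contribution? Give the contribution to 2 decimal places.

symbol 5, 11.39

Expected count for each of the 6 categories: 384/6 = 64.
χ² = (63−64)²/64 + (60−64)²/64 + (62−64)²/64 + (51−64)²/64 + (91−64)²/64 + (57−64)²/64
   = 0.016 + 0.250 + 0.063 + 2.641 + 11.391 + 0.766
The largest term is for symbol 5: 11.39.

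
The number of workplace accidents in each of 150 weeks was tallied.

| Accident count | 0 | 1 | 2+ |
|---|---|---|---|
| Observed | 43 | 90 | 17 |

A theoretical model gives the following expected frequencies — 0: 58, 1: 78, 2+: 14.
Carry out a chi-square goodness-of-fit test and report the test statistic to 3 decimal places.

6.368

cat         O        E   (O−E)²/E
0          43       58     3.8793
1          90       78     1.8462
2+         17       14     0.6429
Sum = 6.368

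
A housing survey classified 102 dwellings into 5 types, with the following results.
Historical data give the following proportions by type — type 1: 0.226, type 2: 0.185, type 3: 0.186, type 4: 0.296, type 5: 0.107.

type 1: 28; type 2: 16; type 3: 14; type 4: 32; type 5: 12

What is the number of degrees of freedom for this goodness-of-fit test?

There are k = 5 categories and no parameters were estimated from the data, so df = 5 − 1 = 4.

4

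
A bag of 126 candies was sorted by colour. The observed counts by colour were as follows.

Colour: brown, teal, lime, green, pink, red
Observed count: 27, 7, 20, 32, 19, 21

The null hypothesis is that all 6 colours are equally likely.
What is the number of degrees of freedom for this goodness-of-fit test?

5

There are k = 6 categories and no parameters were estimated from the data, so df = 6 − 1 = 5.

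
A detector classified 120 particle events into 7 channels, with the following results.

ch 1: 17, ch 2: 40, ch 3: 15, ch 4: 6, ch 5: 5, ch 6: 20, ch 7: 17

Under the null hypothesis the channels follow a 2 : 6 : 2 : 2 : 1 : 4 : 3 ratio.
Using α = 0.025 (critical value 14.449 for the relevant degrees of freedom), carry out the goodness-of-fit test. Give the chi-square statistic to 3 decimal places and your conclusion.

7.167; do not reject

Ratio total = 20. Expected counts: 120×2/20 = 12, 120×6/20 = 36, 120×2/20 = 12, 120×2/20 = 12, 120×1/20 = 6, 120×4/20 = 24, 120×3/20 = 18.
χ² = (17−12)²/12 + (40−36)²/36 + (15−12)²/12 + (6−12)²/12 + (5−6)²/6 + (20−24)²/24 + (17−18)²/18
   = 2.0833 + 0.4444 + 0.7500 + 3.0000 + 0.1667 + 0.6667 + 0.0556
Sum = 7.167
df = 6. Since 7.167 < 14.449, we do not reject H₀.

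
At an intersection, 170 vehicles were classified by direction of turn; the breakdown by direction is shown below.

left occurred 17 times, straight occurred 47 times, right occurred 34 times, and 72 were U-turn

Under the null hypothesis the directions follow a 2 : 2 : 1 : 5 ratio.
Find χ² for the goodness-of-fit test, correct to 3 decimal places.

32.459

Ratio total = 10. Expected counts: 170×2/10 = 34, 170×2/10 = 34, 170×1/10 = 17, 170×5/10 = 85.
left: (17 − 34)²/34 = 289/34 = 8.5000
straight: (47 − 34)²/34 = 169/34 = 4.9706
right: (34 − 17)²/17 = 289/17 = 17.0000
U-turn: (72 − 85)²/85 = 169/85 = 1.9882
Sum = 32.459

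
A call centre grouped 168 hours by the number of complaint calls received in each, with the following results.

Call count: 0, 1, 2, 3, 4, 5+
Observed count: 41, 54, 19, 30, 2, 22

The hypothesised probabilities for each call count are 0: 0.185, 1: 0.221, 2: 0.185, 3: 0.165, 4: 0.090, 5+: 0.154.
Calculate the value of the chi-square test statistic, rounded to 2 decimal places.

27.68

Expected counts E_i = n·p_i: 168×0.185 = 31.08, 168×0.221 = 37.128, 168×0.185 = 31.08, 168×0.165 = 27.72, 168×0.090 = 15.12, 168×0.154 = 25.872.
χ² = (41−31.08)²/31.08 + (54−37.128)²/37.128 + (19−31.08)²/31.08 + (30−27.72)²/27.72 + (2−15.12)²/15.12 + (22−25.872)²/25.872
   = 3.166 + 7.667 + 4.695 + 0.188 + 11.385 + 0.579
Sum = 27.68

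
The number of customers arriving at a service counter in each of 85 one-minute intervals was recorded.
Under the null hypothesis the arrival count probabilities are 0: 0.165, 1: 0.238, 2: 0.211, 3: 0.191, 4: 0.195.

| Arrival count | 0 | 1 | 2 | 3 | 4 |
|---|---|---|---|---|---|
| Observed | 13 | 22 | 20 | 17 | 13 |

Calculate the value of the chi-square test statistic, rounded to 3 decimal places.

Expected counts E_i = n·p_i: 85×0.165 = 14.025, 85×0.238 = 20.23, 85×0.211 = 17.935, 85×0.191 = 16.235, 85×0.195 = 16.575.
cat         O        E   (O−E)²/E
0          13   14.025     0.0749
1          22    20.23     0.1549
2          20   17.935     0.2378
3          17   16.235     0.0360
4          13   16.575     0.7711
Sum = 1.275

1.275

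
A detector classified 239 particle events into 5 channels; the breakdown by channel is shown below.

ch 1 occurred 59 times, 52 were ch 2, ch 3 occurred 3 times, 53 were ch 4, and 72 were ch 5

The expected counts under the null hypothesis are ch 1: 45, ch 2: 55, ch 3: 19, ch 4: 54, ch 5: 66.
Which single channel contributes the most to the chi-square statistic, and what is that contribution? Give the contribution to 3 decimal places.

ch 3, 13.474

cat         O        E   (O−E)²/E
ch 1       59       45     4.3556
ch 2       52       55     0.1636
ch 3        3       19    13.4737
ch 4       53       54     0.0185
ch 5       72       66     0.5455
The largest term is for ch 3: 13.474.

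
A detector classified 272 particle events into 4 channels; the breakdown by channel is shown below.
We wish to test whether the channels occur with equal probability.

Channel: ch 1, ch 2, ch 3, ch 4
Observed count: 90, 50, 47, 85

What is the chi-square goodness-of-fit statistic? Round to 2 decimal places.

Under H₀ each category has probability 1/4, so each expected count is 272/4 = 68.
cat         O        E   (O−E)²/E
ch 1       90       68      7.118
ch 2       50       68      4.765
ch 3       47       68      6.485
ch 4       85       68      4.250
Sum = 22.62

22.62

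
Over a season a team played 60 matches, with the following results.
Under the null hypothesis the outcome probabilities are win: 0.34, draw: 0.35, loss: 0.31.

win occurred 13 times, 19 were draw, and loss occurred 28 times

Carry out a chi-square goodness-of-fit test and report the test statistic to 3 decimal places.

7.625

Expected counts E_i = n·p_i: 60×0.34 = 20.4, 60×0.35 = 21, 60×0.31 = 18.6.
cat         O        E   (O−E)²/E
win        13     20.4     2.6843
draw       19       21     0.1905
loss       28     18.6     4.7505
Sum = 7.625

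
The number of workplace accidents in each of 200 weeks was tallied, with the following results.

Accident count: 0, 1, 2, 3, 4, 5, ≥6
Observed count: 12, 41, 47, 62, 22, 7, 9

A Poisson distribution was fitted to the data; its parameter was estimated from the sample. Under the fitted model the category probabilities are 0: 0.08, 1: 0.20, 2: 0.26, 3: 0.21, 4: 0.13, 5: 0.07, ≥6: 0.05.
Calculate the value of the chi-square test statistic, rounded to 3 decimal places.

Expected counts E_i = n·p_i: 200×0.08 = 16, 200×0.20 = 40, 200×0.26 = 52, 200×0.21 = 42, 200×0.13 = 26, 200×0.07 = 14, 200×0.05 = 10.
cat         O        E   (O−E)²/E
0          12       16     1.0000
1          41       40     0.0250
2          47       52     0.4808
3          62       42     9.5238
4          22       26     0.6154
5           7       14     3.5000
≥6          9       10     0.1000
Sum = 15.245

15.245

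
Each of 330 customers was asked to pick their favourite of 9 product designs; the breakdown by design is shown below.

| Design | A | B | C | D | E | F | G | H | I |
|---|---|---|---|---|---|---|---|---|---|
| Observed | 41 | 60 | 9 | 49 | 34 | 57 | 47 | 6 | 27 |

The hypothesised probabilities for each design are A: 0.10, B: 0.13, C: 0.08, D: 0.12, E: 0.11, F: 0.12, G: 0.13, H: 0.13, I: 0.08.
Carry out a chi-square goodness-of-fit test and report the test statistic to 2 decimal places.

62.39

Expected counts E_i = n·p_i: 330×0.10 = 33, 330×0.13 = 42.9, 330×0.08 = 26.4, 330×0.12 = 39.6, 330×0.11 = 36.3, 330×0.12 = 39.6, 330×0.13 = 42.9, 330×0.13 = 42.9, 330×0.08 = 26.4.
cat         O        E   (O−E)²/E
A          41       33      1.939
B          60     42.9      6.816
C           9     26.4     11.468
D          49     39.6      2.231
E          34     36.3      0.146
F          57     39.6      7.645
G          47     42.9      0.392
H           6     42.9     31.739
I          27     26.4      0.014
Sum = 62.39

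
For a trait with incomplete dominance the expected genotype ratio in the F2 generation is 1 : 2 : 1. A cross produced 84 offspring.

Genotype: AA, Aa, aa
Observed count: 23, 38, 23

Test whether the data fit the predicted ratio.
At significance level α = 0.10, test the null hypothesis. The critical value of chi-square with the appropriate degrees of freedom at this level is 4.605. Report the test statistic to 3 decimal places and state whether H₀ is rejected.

Ratio total = 4. Expected counts: 84×1/4 = 21, 84×2/4 = 42, 84×1/4 = 21.
χ² = (23−21)²/21 + (38−42)²/42 + (23−21)²/21
   = 0.1905 + 0.3810 + 0.1905
Sum = 0.762
df = 2. Since 0.762 < 4.605, we do not reject H₀.

0.762; do not reject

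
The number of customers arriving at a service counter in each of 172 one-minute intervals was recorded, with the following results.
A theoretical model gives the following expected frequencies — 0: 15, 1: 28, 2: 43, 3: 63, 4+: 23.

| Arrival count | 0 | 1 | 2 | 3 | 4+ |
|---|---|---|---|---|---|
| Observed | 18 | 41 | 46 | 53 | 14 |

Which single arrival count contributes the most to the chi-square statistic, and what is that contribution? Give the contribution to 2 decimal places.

cat         O        E   (O−E)²/E
0          18       15      0.600
1          41       28      6.036
2          46       43      0.209
3          53       63      1.587
4+         14       23      3.522
The largest term is for 1: 6.04.

1, 6.04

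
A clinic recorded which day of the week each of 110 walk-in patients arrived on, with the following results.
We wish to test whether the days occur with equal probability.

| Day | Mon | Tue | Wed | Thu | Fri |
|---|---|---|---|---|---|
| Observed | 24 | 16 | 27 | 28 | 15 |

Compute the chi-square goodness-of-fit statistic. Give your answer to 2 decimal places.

6.82

Expected count for each of the 5 categories: 110/5 = 22.
cat         O        E   (O−E)²/E
Mon        24       22      0.182
Tue        16       22      1.636
Wed        27       22      1.136
Thu        28       22      1.636
Fri        15       22      2.227
Sum = 6.82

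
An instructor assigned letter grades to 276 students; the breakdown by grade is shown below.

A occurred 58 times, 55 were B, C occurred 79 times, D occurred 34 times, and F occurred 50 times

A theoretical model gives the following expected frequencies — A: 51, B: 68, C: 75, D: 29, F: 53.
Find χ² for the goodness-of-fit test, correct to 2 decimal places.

cat         O        E   (O−E)²/E
A          58       51      0.961
B          55       68      2.485
C          79       75      0.213
D          34       29      0.862
F          50       53      0.170
Sum = 4.69

4.69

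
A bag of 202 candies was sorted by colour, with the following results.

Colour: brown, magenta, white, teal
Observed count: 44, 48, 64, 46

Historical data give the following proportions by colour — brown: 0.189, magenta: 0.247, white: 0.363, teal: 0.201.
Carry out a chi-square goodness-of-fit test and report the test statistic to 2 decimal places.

2.86

Expected counts E_i = n·p_i: 202×0.189 = 38.178, 202×0.247 = 49.894, 202×0.363 = 73.326, 202×0.201 = 40.602.
brown: (44 − 38.178)²/38.178 = 33.895684/38.178 = 0.888
magenta: (48 − 49.894)²/49.894 = 3.587236/49.894 = 0.072
white: (64 − 73.326)²/73.326 = 86.974276/73.326 = 1.186
teal: (46 − 40.602)²/40.602 = 29.138404/40.602 = 0.718
Sum = 2.86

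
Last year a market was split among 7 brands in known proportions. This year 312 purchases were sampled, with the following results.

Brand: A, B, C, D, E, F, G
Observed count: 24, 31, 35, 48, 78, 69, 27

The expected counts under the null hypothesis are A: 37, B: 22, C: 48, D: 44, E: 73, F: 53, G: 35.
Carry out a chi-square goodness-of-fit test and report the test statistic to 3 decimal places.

cat         O        E   (O−E)²/E
A          24       37     4.5676
B          31       22     3.6818
C          35       48     3.5208
D          48       44     0.3636
E          78       73     0.3425
F          69       53     4.8302
G          27       35     1.8286
Sum = 19.135

19.135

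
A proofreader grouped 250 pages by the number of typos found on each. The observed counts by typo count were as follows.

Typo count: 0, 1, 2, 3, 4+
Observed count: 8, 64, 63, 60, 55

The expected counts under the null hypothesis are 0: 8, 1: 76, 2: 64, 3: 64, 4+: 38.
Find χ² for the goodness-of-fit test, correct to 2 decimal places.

χ² = (8−8)²/8 + (64−76)²/76 + (63−64)²/64 + (60−64)²/64 + (55−38)²/38
   = 0.000 + 1.895 + 0.016 + 0.250 + 7.605
Sum = 9.77

9.77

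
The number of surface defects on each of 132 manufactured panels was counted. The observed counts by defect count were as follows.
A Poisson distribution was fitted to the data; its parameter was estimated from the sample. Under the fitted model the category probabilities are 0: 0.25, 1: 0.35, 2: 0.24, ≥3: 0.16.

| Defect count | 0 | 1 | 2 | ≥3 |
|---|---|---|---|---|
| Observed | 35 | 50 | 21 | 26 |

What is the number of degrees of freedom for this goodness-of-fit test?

2

There are k = 4 categories and 1 parameter estimated from the data, so df = 4 − 1 − 1 = 2.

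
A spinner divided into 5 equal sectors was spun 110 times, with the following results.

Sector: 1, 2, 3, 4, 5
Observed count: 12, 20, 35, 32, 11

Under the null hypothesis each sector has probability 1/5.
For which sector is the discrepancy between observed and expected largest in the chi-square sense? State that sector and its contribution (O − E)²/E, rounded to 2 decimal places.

Under H₀ each category has probability 1/5, so each expected count is 110/5 = 22.
cat         O        E   (O−E)²/E
1          12       22      4.545
2          20       22      0.182
3          35       22      7.682
4          32       22      4.545
5          11       22      5.500
The largest term is for 3: 7.68.

3, 7.68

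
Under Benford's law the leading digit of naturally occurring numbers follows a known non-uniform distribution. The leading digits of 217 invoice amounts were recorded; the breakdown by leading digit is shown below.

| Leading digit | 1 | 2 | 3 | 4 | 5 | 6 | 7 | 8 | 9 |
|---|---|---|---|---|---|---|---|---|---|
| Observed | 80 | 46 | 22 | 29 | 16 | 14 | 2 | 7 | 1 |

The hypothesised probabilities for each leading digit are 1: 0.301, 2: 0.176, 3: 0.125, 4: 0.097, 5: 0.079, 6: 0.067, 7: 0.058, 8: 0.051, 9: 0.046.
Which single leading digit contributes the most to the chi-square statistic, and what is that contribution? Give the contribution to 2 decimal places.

7, 8.90

Expected counts E_i = n·p_i: 217×0.301 = 65.317, 217×0.176 = 38.192, 217×0.125 = 27.125, 217×0.097 = 21.049, 217×0.079 = 17.143, 217×0.067 = 14.539, 217×0.058 = 12.586, 217×0.051 = 11.067, 217×0.046 = 9.982.
cat         O        E   (O−E)²/E
1          80   65.317      3.301
2          46   38.192      1.596
3          22   27.125      0.968
4          29   21.049      3.003
5          16   17.143      0.076
6          14   14.539      0.020
7           2   12.586      8.904
8           7   11.067      1.495
9           1    9.982      8.082
The largest term is for 7: 8.90.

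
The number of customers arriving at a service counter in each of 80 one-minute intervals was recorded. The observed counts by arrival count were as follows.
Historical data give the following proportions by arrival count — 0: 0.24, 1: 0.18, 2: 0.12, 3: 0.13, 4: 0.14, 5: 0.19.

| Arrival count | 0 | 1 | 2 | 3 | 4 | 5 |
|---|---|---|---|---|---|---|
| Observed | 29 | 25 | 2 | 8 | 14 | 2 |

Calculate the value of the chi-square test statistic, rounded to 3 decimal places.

Expected counts E_i = n·p_i: 80×0.24 = 19.2, 80×0.18 = 14.4, 80×0.12 = 9.6, 80×0.13 = 10.4, 80×0.14 = 11.2, 80×0.19 = 15.2.
0: (29 − 19.2)²/19.2 = 96.04/19.2 = 5.0021
1: (25 − 14.4)²/14.4 = 112.36/14.4 = 7.8028
2: (2 − 9.6)²/9.6 = 57.76/9.6 = 6.0167
3: (8 − 10.4)²/10.4 = 5.76/10.4 = 0.5538
4: (14 − 11.2)²/11.2 = 7.84/11.2 = 0.7000
5: (2 − 15.2)²/15.2 = 174.24/15.2 = 11.4632
Sum = 31.539

31.539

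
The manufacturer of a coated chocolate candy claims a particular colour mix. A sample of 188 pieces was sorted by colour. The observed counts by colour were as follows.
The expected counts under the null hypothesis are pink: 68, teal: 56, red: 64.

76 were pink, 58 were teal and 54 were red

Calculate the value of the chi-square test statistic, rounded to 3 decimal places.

2.575

χ² = (76−68)²/68 + (58−56)²/56 + (54−64)²/64
   = 0.9412 + 0.0714 + 1.5625
Sum = 2.575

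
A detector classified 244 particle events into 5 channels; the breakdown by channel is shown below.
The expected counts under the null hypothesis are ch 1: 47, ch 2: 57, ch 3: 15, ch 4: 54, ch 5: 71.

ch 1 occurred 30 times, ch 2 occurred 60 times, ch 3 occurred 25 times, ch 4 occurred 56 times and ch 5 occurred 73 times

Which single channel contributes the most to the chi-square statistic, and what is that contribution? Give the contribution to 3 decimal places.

ch 3, 6.667

cat         O        E   (O−E)²/E
ch 1       30       47     6.1489
ch 2       60       57     0.1579
ch 3       25       15     6.6667
ch 4       56       54     0.0741
ch 5       73       71     0.0563
The largest term is for ch 3: 6.667.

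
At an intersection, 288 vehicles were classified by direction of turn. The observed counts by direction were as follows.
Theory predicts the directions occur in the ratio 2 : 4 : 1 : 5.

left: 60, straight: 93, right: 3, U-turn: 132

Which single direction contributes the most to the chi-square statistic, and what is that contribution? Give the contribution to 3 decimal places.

right, 18.375

Ratio total = 12. Expected counts: 288×2/12 = 48, 288×4/12 = 96, 288×1/12 = 24, 288×5/12 = 120.
χ² = (60−48)²/48 + (93−96)²/96 + (3−24)²/24 + (132−120)²/120
   = 3.0000 + 0.0938 + 18.3750 + 1.2000
The largest term is for right: 18.375.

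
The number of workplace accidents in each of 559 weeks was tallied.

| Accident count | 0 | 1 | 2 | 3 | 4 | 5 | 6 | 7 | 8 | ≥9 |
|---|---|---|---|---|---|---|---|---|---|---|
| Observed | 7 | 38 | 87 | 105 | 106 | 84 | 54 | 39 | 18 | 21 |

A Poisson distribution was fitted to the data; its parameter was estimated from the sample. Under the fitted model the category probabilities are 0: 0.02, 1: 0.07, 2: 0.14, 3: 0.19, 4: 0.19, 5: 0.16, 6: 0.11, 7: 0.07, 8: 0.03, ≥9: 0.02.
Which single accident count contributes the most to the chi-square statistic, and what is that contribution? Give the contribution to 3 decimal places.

≥9, 8.625

Expected counts E_i = n·p_i: 559×0.02 = 11.18, 559×0.07 = 39.13, 559×0.14 = 78.26, 559×0.19 = 106.21, 559×0.19 = 106.21, 559×0.16 = 89.44, 559×0.11 = 61.49, 559×0.07 = 39.13, 559×0.03 = 16.77, 559×0.02 = 11.18.
χ² = (7−11.18)²/11.18 + (38−39.13)²/39.13 + (87−78.26)²/78.26 + (105−106.21)²/106.21 + (106−106.21)²/106.21 + (84−89.44)²/89.44 + (54−61.49)²/61.49 + (39−39.13)²/39.13 + (18−16.77)²/16.77 + (21−11.18)²/11.18
   = 1.5628 + 0.0326 + 0.9761 + 0.0138 + 0.0004 + 0.3309 + 0.9123 + 0.0004 + 0.0902 + 8.6254
The largest term is for ≥9: 8.625.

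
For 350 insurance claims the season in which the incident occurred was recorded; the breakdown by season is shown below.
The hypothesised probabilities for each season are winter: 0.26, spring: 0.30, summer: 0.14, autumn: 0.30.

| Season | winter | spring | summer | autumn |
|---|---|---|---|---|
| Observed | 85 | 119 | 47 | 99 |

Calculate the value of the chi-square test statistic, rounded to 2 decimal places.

Expected counts E_i = n·p_i: 350×0.26 = 91, 350×0.30 = 105, 350×0.14 = 49, 350×0.30 = 105.
cat         O        E   (O−E)²/E
winter     85       91      0.396
spring    119      105      1.867
summer     47       49      0.082
autumn     99      105      0.343
Sum = 2.69

2.69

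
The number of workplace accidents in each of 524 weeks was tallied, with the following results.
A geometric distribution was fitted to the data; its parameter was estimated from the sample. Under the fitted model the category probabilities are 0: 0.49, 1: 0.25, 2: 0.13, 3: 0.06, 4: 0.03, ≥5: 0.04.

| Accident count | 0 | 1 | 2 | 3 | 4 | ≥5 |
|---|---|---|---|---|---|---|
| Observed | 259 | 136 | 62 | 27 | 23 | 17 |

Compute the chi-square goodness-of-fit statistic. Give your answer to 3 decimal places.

Expected counts E_i = n·p_i: 524×0.49 = 256.76, 524×0.25 = 131, 524×0.13 = 68.12, 524×0.06 = 31.44, 524×0.03 = 15.72, 524×0.04 = 20.96.
χ² = (259−256.76)²/256.76 + (136−131)²/131 + (62−68.12)²/68.12 + (27−31.44)²/31.44 + (23−15.72)²/15.72 + (17−20.96)²/20.96
   = 0.0195 + 0.1908 + 0.5498 + 0.6270 + 3.3714 + 0.7482
Sum = 5.507

5.507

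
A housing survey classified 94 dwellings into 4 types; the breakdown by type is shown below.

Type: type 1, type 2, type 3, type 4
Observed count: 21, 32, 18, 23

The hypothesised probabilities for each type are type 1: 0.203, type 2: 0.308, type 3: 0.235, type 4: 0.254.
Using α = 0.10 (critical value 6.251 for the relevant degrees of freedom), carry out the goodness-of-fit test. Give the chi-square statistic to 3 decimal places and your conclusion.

1.303; do not reject

Expected counts E_i = n·p_i: 94×0.203 = 19.082, 94×0.308 = 28.952, 94×0.235 = 22.09, 94×0.254 = 23.876.
χ² = (21−19.082)²/19.082 + (32−28.952)²/28.952 + (18−22.09)²/22.09 + (23−23.876)²/23.876
   = 0.1928 + 0.3209 + 0.7573 + 0.0321
Sum = 1.303
df = 3. Since 1.303 < 6.251, we do not reject H₀.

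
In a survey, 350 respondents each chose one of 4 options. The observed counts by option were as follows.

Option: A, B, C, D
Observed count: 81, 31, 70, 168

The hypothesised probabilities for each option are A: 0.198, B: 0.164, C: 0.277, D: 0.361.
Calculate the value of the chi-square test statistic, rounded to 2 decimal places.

35.34

Expected counts E_i = n·p_i: 350×0.198 = 69.3, 350×0.164 = 57.4, 350×0.277 = 96.95, 350×0.361 = 126.35.
χ² = (81−69.3)²/69.3 + (31−57.4)²/57.4 + (70−96.95)²/96.95 + (168−126.35)²/126.35
   = 1.975 + 12.142 + 7.492 + 13.730
Sum = 35.34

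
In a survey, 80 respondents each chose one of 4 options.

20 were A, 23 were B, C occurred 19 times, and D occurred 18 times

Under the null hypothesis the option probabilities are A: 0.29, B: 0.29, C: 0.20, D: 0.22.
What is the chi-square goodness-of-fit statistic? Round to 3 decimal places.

Expected counts E_i = n·p_i: 80×0.29 = 23.2, 80×0.29 = 23.2, 80×0.20 = 16, 80×0.22 = 17.6.
χ² = (20−23.2)²/23.2 + (23−23.2)²/23.2 + (19−16)²/16 + (18−17.6)²/17.6
   = 0.4414 + 0.0017 + 0.5625 + 0.0091
Sum = 1.015

1.015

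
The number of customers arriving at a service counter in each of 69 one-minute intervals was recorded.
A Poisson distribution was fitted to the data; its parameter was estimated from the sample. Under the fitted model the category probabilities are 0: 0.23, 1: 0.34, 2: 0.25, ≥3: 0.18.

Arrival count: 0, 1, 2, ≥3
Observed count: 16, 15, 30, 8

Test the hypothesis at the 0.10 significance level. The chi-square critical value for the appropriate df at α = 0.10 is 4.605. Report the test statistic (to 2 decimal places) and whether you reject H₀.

Expected counts E_i = n·p_i: 69×0.23 = 15.87, 69×0.34 = 23.46, 69×0.25 = 17.25, 69×0.18 = 12.42.
cat         O        E   (O−E)²/E
0          16    15.87      0.001
1          15    23.46      3.051
2          30    17.25      9.424
≥3          8    12.42      1.573
Sum = 14.05
df = 2. Since 14.05 > 4.605, we reject H₀.

14.05; reject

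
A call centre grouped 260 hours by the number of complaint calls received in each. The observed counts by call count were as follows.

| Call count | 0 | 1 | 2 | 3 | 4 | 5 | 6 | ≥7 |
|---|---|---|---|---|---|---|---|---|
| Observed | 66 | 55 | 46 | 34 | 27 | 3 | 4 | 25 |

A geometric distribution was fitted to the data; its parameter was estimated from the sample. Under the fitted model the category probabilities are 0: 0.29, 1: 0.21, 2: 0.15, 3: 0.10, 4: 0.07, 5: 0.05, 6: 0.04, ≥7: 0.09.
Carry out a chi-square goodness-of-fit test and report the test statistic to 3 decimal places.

Expected counts E_i = n·p_i: 260×0.29 = 75.4, 260×0.21 = 54.6, 260×0.15 = 39, 260×0.10 = 26, 260×0.07 = 18.2, 260×0.05 = 13, 260×0.04 = 10.4, 260×0.09 = 23.4.
0: (66 − 75.4)²/75.4 = 88.36/75.4 = 1.1719
1: (55 − 54.6)²/54.6 = 0.16/54.6 = 0.0029
2: (46 − 39)²/39 = 49/39 = 1.2564
3: (34 − 26)²/26 = 64/26 = 2.4615
4: (27 − 18.2)²/18.2 = 77.44/18.2 = 4.2549
5: (3 − 13)²/13 = 100/13 = 7.6923
6: (4 − 10.4)²/10.4 = 40.96/10.4 = 3.9385
≥7: (25 − 23.4)²/23.4 = 2.56/23.4 = 0.1094
Sum = 20.888

20.888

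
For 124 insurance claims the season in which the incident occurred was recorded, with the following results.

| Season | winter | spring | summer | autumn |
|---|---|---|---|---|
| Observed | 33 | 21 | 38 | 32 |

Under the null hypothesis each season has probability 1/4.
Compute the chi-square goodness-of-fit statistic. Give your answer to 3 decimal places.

Under H₀ each category has probability 1/4, so each expected count is 124/4 = 31.
χ² = (33−31)²/31 + (21−31)²/31 + (38−31)²/31 + (32−31)²/31
   = 0.1290 + 3.2258 + 1.5806 + 0.0323
Sum = 4.968

4.968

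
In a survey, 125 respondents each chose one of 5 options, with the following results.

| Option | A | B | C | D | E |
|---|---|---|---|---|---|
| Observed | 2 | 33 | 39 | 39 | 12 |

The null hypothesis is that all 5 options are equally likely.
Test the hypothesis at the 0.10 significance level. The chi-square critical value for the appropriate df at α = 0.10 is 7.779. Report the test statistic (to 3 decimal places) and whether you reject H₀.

46.160; reject

Under H₀ each category has probability 1/5, so each expected count is 125/5 = 25.
χ² = (2−25)²/25 + (33−25)²/25 + (39−25)²/25 + (39−25)²/25 + (12−25)²/25
   = 21.1600 + 2.5600 + 7.8400 + 7.8400 + 6.7600
Sum = 46.160
df = 4. Since 46.160 > 7.779, we reject H₀.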